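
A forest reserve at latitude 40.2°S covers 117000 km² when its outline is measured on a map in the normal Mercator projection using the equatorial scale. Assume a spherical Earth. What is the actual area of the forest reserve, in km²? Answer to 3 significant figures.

68300 km²

The Mercator projection is conformal; its linear scale factor is the same in every direction and equals sec φ = 1/cos φ.
Areal scale = k² = sec²φ = 1/cos²(40.2°) = 1/0.7638² = 1.714.
True area = apparent / (areal scale) = 117000 / 1.714 ≈ 68300 km².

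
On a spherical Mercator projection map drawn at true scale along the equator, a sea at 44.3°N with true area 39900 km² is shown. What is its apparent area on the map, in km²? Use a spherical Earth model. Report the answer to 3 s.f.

Mercator is conformal, so the point scale is isotropic: h = k = sec φ = 1/cos φ.
Areal scale = k² = sec²φ = 1/cos²(44.3°) = 1/0.7157² = 1.952.
Apparent area = 39900 × 1.952 ≈ 77900 km².

77900 km²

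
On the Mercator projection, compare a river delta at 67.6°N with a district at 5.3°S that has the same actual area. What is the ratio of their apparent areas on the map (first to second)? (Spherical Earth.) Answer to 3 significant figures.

Mercator areal scale is sec²φ.
At 67.6°: sec²(67.6°) = 1/0.3811² = 6.886.
At 5.3°: sec²(5.3°) = 1/0.9957² = 1.009.
Ratio = 6.886/1.009 = cos²(5.3°)/cos²(67.6°) ≈ 6.83.

6.83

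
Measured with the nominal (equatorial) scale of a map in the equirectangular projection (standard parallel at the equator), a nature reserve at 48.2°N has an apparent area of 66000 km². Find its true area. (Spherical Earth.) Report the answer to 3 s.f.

44000 km²

In the plate carrée (x = Rλ, y = Rφ), meridians are true-scale (h = 1) and parallels are stretched by k = sec φ.
Areal scale = h·k = 1 × sec φ; at 48.2°, h = 1.000, k = 1.500, so h·k = 1.500.
True area = apparent / (areal scale) = 66000 / 1.500 ≈ 44000 km².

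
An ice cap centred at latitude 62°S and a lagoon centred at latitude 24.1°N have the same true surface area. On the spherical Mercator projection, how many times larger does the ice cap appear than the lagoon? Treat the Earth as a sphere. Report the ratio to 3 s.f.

Mercator areal scale is sec²φ.
At 62°: sec²(62°) = 1/0.4695² = 4.537.
At 24.1°: sec²(24.1°) = 1/0.9128² = 1.200.
Ratio = 4.537/1.200 = cos²(24.1°)/cos²(62°) ≈ 3.78.

3.78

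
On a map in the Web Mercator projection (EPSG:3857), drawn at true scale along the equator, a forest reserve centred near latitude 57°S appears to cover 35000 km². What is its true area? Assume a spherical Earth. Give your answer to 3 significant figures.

The Mercator projection is conformal; its linear scale factor is the same in every direction and equals sec φ = 1/cos φ.
Areal scale = k² = sec²φ = 1/cos²(57°) = 1/0.5446² = 3.371.
True area = apparent / (areal scale) = 35000 / 3.371 ≈ 10400 km².

10400 km²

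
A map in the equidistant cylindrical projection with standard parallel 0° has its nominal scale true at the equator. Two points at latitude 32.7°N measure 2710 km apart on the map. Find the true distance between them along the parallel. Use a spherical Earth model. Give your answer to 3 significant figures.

2280 km

For the equirectangular projection with φ₀ = 0 (plate carrée), h = 1 along meridians and k = sec φ along parallels.
Along the parallel at 32.7°, map distances are exaggerated by k = sec 32.7° = 1.188.
True distance = 2710 / 1.188 = 2710 × cos 32.7° ≈ 2280 km.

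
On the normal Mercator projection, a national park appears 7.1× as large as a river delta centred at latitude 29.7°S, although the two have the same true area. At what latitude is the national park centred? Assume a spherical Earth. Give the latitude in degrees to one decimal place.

71.0°

Mercator areal scale is sec²φ, so apparent-area ratio = sec²φ₁ / sec²φ₂ = cos²φ₂ / cos²φ₁.
cos²φ₂ / cos²φ₁ = 7.1  ⇒  cos φ₁ = cos 29.7° / √7.1 = 0.8686/2.665 = 0.3260.
φ₁ = arccos(0.3260) ≈ 71.0°.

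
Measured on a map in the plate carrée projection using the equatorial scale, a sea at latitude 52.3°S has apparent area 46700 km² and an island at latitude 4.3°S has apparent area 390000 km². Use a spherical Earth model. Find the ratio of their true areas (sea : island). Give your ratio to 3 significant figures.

0.0734

On the plate carrée, areal scale = h·k = 1 × sec φ, so true area = apparent × cos φ.
True area of sea: 46700 × cos(52.3°) = 46700 × 0.6115 = 28560 km².
True area of island: 390000 × cos(4.3°) = 390000 × 0.9972 = 388900 km².
Ratio = 28560 / 388900 ≈ 0.0734.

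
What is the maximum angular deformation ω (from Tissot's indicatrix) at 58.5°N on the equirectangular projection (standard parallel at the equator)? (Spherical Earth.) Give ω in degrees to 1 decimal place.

36.6°

For the equirectangular projection with φ₀ = 0 (plate carrée), h = 1 along meridians and k = sec φ along parallels.
At 58.5°: h = 1.000, k = 1.914; principal scales a = 1.914, b = 1.000.
sin(ω/2) = (a − b)/(a + b) = 0.9139/2.914 = 0.3136, so ω = 2 arcsin(0.3136) ≈ 36.6°.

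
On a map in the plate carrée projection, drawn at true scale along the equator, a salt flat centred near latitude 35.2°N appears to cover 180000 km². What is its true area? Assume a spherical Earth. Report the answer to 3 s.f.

147000 km²

For the equirectangular projection with φ₀ = 0 (plate carrée), h = 1 along meridians and k = sec φ along parallels.
Areal scale = h·k = 1 × sec φ; at 35.2°, h = 1.000, k = 1.224, so h·k = 1.224.
True area = apparent / (areal scale) = 180000 / 1.224 ≈ 147000 km².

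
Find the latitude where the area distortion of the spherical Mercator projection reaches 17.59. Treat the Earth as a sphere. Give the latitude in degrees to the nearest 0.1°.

76.2°

Mercator areal scale is sec²φ.
sec²φ = 17.59  ⇒  cos²φ = 0.05685  ⇒  cos φ = 0.2384.
φ = arccos(0.2384) ≈ 76.2°.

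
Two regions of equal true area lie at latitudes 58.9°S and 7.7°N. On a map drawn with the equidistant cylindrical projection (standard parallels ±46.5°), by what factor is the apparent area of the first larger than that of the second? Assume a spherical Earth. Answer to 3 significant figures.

With standard parallel φ₀ = 46.5°, the equirectangular projection gives x = Rλ cos φ₀, y = Rφ, so h = 1 and k = cos 46.5° / cos φ.
Areal scale at 58.9°: h·k = 1.000 × 1.333 = 1.333.
Areal scale at 7.7°: h·k = 1.000 × 0.6946 = 0.6946.
Ratio = 1.333/0.6946 ≈ 1.92.

1.92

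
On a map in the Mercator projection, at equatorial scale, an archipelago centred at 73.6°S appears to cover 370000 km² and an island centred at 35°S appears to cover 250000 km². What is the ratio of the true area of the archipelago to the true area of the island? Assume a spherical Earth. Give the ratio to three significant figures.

Mercator's areal exaggeration is sec²φ; hence true area = (apparent area) · cos²φ.
True area of archipelago: 370000 × cos²(73.6°) = 370000 × 0.07972 = 29500 km².
True area of island: 250000 × cos²(35°) = 250000 × 0.6710 = 167800 km².
Ratio = 29500 / 167800 ≈ 0.176.

0.176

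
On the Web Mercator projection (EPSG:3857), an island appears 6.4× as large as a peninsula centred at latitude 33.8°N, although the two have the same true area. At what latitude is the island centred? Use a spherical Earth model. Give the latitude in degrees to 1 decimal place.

70.8°

Mercator areal scale is sec²φ, so apparent-area ratio = sec²φ₁ / sec²φ₂ = cos²φ₂ / cos²φ₁.
cos²φ₂ / cos²φ₁ = 6.4  ⇒  cos φ₁ = cos 33.8° / √6.4 = 0.8310/2.530 = 0.3285.
φ₁ = arccos(0.3285) ≈ 70.8°.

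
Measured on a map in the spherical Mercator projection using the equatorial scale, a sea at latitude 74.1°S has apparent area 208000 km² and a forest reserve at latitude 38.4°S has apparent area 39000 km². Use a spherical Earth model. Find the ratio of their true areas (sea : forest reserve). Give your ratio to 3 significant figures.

0.652

On Mercator the areal scale is sec²φ, so true area = apparent × cos²φ.
True area of sea: 208000 × cos²(74.1°) = 208000 × 0.07505 = 15610 km².
True area of forest reserve: 39000 × cos²(38.4°) = 39000 × 0.6142 = 23950 km².
Ratio = 15610 / 23950 ≈ 0.652.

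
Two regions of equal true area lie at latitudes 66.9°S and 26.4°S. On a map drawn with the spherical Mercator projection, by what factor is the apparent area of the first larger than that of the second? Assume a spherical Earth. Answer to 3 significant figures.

Mercator areal scale is sec²φ.
At 66.9°: sec²(66.9°) = 1/0.3923² = 6.497.
At 26.4°: sec²(26.4°) = 1/0.8957² = 1.246.
Ratio = 6.497/1.246 = cos²(26.4°)/cos²(66.9°) ≈ 5.21.

5.21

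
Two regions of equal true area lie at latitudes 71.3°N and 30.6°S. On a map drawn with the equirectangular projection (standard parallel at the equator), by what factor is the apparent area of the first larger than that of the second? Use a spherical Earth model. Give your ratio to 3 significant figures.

2.68

In the plate carrée (x = Rλ, y = Rφ), meridians are true-scale (h = 1) and parallels are stretched by k = sec φ.
Areal scale at 71.3°: h·k = 1.000 × 3.119 = 3.119.
Areal scale at 30.6°: h·k = 1.000 × 1.162 = 1.162.
Ratio = 3.119/1.162 ≈ 2.68.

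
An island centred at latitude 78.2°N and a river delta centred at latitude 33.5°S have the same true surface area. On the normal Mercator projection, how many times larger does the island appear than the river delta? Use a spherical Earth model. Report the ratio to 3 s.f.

Mercator areal scale is sec²φ.
At 78.2°: sec²(78.2°) = 1/0.2045² = 23.91.
At 33.5°: sec²(33.5°) = 1/0.8339² = 1.438.
Ratio = 23.91/1.438 = cos²(33.5°)/cos²(78.2°) ≈ 16.6.

16.6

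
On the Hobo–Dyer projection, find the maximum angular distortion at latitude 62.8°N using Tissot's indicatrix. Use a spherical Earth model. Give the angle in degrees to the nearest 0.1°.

Hobo–Dyer is a cylindrical equal-area projection with standard parallels at ±37.5°. Cylindrical equal-area (φ₀ = 37.5°): h = cos φ / cos 37.5° along meridians, k = cos 37.5° / cos φ along parallels; h·k = 1.
At 62.8°: h = 0.5762, k = 1.736; principal scales a = 1.736, b = 0.5762.
sin(ω/2) = (a − b)/(a + b) = 1.159/2.312 = 0.5015, so ω = 2 arcsin(0.5015) ≈ 60.2°.

60.2°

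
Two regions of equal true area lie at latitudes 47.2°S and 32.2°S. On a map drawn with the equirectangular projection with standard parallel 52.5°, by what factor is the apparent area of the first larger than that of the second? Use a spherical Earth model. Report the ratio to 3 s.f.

With standard parallel φ₀ = 52.5°, the equirectangular projection gives x = Rλ cos φ₀, y = Rφ, so h = 1 and k = cos 52.5° / cos φ.
Areal scale at 47.2°: h·k = 1.000 × 0.8960 = 0.8960.
Areal scale at 32.2°: h·k = 1.000 × 0.7194 = 0.7194.
Ratio = 0.8960/0.7194 ≈ 1.25.

1.25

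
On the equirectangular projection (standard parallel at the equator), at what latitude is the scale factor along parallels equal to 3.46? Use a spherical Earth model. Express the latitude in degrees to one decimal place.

73.2°

Plate carrée: h = 1, k = sec φ along parallels.
sec φ = 3.46  ⇒  cos φ = 0.2890  ⇒  φ ≈ 73.2°.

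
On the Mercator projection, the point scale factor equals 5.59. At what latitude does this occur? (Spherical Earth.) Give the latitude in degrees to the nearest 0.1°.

79.7°

Mercator scale is k = sec φ = 1/cos φ.
1/cos φ = 5.59  ⇒  cos φ = 0.1789  ⇒  φ = arccos(0.1789) ≈ 79.7°.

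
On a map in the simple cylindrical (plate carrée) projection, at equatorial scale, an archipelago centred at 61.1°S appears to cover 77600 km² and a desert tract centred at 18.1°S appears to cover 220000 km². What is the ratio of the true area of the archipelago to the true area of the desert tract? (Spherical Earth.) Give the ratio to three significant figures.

Plate carrée has h = 1 and k = sec φ, giving areal scale sec φ; true area = (apparent area) · cos φ.
True area of archipelago: 77600 × cos(61.1°) = 77600 × 0.4833 = 37500 km².
True area of desert tract: 220000 × cos(18.1°) = 220000 × 0.9505 = 209100 km².
Ratio = 37500 / 209100 ≈ 0.179.

0.179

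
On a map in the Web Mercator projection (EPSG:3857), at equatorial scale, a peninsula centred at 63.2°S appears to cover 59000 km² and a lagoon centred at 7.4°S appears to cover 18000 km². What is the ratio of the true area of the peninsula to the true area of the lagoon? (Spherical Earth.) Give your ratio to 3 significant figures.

Mercator's areal exaggeration is sec²φ; hence true area = (apparent area) · cos²φ.
True area of peninsula: 59000 × cos²(63.2°) = 59000 × 0.2033 = 11990 km².
True area of lagoon: 18000 × cos²(7.4°) = 18000 × 0.9834 = 17700 km².
Ratio = 11990 / 17700 ≈ 0.678.

0.678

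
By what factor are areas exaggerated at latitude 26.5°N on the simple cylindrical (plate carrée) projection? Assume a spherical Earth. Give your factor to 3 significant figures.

1.12

For the equirectangular projection with φ₀ = 0 (plate carrée), h = 1 along meridians and k = sec φ along parallels.
Areal scale = h·k = 1 × sec φ; at 26.5°, h = 1.000, k = 1.117, so h·k = 1.117.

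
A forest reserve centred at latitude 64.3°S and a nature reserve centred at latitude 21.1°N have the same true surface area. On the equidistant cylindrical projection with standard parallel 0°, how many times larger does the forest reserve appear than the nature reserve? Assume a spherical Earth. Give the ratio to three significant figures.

For the equirectangular projection with φ₀ = 0 (plate carrée), h = 1 along meridians and k = sec φ along parallels.
Areal scale at 64.3°: h·k = 1.000 × 2.306 = 2.306.
Areal scale at 21.1°: h·k = 1.000 × 1.072 = 1.072.
Ratio = 2.306/1.072 ≈ 2.15.

2.15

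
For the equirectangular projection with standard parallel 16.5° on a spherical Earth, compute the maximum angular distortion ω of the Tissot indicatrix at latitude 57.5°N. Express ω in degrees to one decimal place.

With standard parallel φ₀ = 16.5°, the equirectangular projection gives x = Rλ cos φ₀, y = Rφ, so h = 1 and k = cos 16.5° / cos φ.
At 57.5°: h = 1.000, k = 1.785; principal scales a = 1.785, b = 1.000.
sin(ω/2) = (a − b)/(a + b) = 0.7845/2.785 = 0.2817, so ω = 2 arcsin(0.2817) ≈ 32.7°.

32.7°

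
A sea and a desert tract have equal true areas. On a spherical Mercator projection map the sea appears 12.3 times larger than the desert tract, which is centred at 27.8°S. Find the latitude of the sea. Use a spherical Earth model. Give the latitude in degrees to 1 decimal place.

On Mercator, (apparent₁)/(apparent₂) = sec²φ₁ / sec²φ₂ when true areas are equal.
cos²φ₂ / cos²φ₁ = 12.3  ⇒  cos φ₁ = cos 27.8° / √12.3 = 0.8846/3.507 = 0.2522.
φ₁ = arccos(0.2522) ≈ 75.4°.

75.4°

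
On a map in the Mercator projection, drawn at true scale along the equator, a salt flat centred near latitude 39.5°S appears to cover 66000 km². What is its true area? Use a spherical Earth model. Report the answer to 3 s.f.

Mercator is conformal, so the point scale is isotropic: h = k = sec φ = 1/cos φ.
Areal scale = k² = sec²φ = 1/cos²(39.5°) = 1/0.7716² = 1.680.
True area = apparent / (areal scale) = 66000 / 1.680 ≈ 39300 km².

39300 km²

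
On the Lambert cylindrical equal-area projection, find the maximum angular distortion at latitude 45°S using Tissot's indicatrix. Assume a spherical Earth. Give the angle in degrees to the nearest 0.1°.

38.9°

The Lambert cylindrical equal-area projection is the cylindrical equal-area projection with its standard parallel at the equator (φ₀ = 0). A cylindrical equal-area projection with standard parallel φ₀ has meridian scale h = cos φ / cos φ₀ and parallel scale k = cos φ₀ / cos φ (so areas are preserved, h·k = 1).
At 45°: h = 0.7071, k = 1.414; principal scales a = 1.414, b = 0.7071.
sin(ω/2) = (a − b)/(a + b) = 0.7071/2.121 = 0.3333, so ω = 2 arcsin(0.3333) ≈ 38.9°.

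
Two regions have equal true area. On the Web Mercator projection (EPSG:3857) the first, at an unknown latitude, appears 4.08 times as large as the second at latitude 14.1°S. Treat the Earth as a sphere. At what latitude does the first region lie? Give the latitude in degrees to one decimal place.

61.3°

On Mercator, (apparent₁)/(apparent₂) = sec²φ₁ / sec²φ₂ when true areas are equal.
cos²φ₂ / cos²φ₁ = 4.08  ⇒  cos φ₁ = cos 14.1° / √4.08 = 0.9699/2.020 = 0.4802.
φ₁ = arccos(0.4802) ≈ 61.3°.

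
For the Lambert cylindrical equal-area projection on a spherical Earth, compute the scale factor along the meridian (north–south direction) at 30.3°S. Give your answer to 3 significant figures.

The Lambert cylindrical equal-area projection is the cylindrical equal-area projection with its standard parallel at the equator (φ₀ = 0). Cylindrical equal-area (φ₀ = 0°): h = cos φ / cos 0° along meridians, k = cos 0° / cos φ along parallels; h·k = 1.
h = cos 30.3° / cos 0° = 0.8634/1.000 = 0.8634.

0.863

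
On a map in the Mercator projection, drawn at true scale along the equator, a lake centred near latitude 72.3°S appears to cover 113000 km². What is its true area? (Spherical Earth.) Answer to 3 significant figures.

10400 km²

The Mercator projection is conformal; its linear scale factor is the same in every direction and equals sec φ = 1/cos φ.
Areal scale = k² = sec²φ = 1/cos²(72.3°) = 1/0.3040² = 10.82.
True area = apparent / (areal scale) = 113000 / 10.82 ≈ 10400 km².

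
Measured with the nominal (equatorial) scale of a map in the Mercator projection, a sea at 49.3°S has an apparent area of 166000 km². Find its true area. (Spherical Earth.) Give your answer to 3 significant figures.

70600 km²

Mercator is conformal, so the point scale is isotropic: h = k = sec φ = 1/cos φ.
Areal scale = k² = sec²φ = 1/cos²(49.3°) = 1/0.6521² = 2.352.
True area = apparent / (areal scale) = 166000 / 2.352 ≈ 70600 km².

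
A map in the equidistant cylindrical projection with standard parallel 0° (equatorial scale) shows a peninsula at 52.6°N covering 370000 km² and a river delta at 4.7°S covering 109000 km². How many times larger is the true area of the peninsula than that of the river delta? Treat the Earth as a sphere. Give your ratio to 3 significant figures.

2.07

On the plate carrée, areal scale = h·k = 1 × sec φ, so true area = apparent × cos φ.
True area of peninsula: 370000 × cos(52.6°) = 370000 × 0.6074 = 224700 km².
True area of river delta: 109000 × cos(4.7°) = 109000 × 0.9966 = 108600 km².
Ratio = 224700 / 108600 ≈ 2.07.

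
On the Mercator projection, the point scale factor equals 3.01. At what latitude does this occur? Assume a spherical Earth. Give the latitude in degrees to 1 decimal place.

Mercator scale is k = sec φ = 1/cos φ.
1/cos φ = 3.01  ⇒  cos φ = 0.3322  ⇒  φ = arccos(0.3322) ≈ 70.6°.

70.6°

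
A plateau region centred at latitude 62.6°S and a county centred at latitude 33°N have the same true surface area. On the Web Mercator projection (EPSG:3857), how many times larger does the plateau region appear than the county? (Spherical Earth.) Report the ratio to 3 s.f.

3.32

Mercator areal scale is sec²φ.
At 62.6°: sec²(62.6°) = 1/0.4602² = 4.722.
At 33°: sec²(33°) = 1/0.8387² = 1.422.
Ratio = 4.722/1.422 = cos²(33°)/cos²(62.6°) ≈ 3.32.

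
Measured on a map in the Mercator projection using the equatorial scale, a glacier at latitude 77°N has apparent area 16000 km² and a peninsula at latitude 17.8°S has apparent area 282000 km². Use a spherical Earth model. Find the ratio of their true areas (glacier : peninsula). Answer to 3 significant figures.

Mercator's areal exaggeration is sec²φ; hence true area = (apparent area) · cos²φ.
True area of glacier: 16000 × cos²(77°) = 16000 × 0.05060 = 809.6 km².
True area of peninsula: 282000 × cos²(17.8°) = 282000 × 0.9066 = 255600 km².
Ratio = 809.6 / 255600 ≈ 0.00317.

0.00317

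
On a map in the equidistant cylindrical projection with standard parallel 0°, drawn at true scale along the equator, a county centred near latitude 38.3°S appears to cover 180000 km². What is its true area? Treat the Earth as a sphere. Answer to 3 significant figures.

141000 km²

In the plate carrée (x = Rλ, y = Rφ), meridians are true-scale (h = 1) and parallels are stretched by k = sec φ.
Areal scale = h·k = 1 × sec φ; at 38.3°, h = 1.000, k = 1.274, so h·k = 1.274.
True area = apparent / (areal scale) = 180000 / 1.274 ≈ 141000 km².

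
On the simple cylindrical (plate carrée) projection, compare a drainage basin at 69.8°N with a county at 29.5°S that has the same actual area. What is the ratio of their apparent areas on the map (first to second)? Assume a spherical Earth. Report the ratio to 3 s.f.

Plate carrée maps x = Rλ, y = Rφ. The meridian scale is h = 1 and the parallel scale is k = 1/cos φ = sec φ.
Areal scale at 69.8°: h·k = 1.000 × 2.896 = 2.896.
Areal scale at 29.5°: h·k = 1.000 × 1.149 = 1.149.
Ratio = 2.896/1.149 ≈ 2.52.

2.52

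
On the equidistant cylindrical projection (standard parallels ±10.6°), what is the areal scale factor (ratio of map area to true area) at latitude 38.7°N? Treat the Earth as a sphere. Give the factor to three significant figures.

1.26

With standard parallel φ₀ = 10.6°, the equirectangular projection gives x = Rλ cos φ₀, y = Rφ, so h = 1 and k = cos 10.6° / cos φ.
Areal scale = h·k = 1 × cos φ₀ / cos φ; at 38.7°, h = 1.000, k = 1.259, so h·k = 1.259.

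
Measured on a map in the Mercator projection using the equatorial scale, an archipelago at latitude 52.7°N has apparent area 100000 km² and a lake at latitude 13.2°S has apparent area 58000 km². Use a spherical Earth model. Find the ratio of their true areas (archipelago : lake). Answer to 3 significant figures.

Mercator's areal exaggeration is sec²φ; hence true area = (apparent area) · cos²φ.
True area of archipelago: 100000 × cos²(52.7°) = 100000 × 0.3672 = 36720 km².
True area of lake: 58000 × cos²(13.2°) = 58000 × 0.9479 = 54980 km².
Ratio = 36720 / 54980 ≈ 0.668.

0.668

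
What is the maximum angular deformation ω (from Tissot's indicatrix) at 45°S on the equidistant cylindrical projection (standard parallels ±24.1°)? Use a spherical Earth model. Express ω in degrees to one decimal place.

14.6°

The equidistant cylindrical projection with φ₀ = 24.1° has h = 1 (meridians true) and k = cos φ₀ / cos φ along parallels.
At 45°: h = 1.000, k = 1.291; principal scales a = 1.291, b = 1.000.
sin(ω/2) = (a − b)/(a + b) = 0.2909/2.291 = 0.1270, so ω = 2 arcsin(0.1270) ≈ 14.6°.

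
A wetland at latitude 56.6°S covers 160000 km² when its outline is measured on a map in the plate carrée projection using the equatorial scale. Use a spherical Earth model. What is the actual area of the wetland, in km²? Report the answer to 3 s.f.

88100 km²

Plate carrée maps x = Rλ, y = Rφ. The meridian scale is h = 1 and the parallel scale is k = 1/cos φ = sec φ.
Areal scale = h·k = 1 × sec φ; at 56.6°, h = 1.000, k = 1.817, so h·k = 1.817.
True area = apparent / (areal scale) = 160000 / 1.817 ≈ 88100 km².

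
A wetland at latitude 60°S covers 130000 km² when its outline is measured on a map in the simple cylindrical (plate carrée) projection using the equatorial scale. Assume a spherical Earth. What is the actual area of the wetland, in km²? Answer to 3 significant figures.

For the equirectangular projection with φ₀ = 0 (plate carrée), h = 1 along meridians and k = sec φ along parallels.
Areal scale = h·k = 1 × sec φ; at 60°, h = 1.000, k = 2.000, so h·k = 2.000.
True area = apparent / (areal scale) = 130000 / 2.000 ≈ 65000 km².

65000 km²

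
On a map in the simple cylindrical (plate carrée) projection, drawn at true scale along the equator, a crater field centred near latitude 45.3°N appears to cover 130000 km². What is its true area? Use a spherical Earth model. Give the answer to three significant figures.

Plate carrée maps x = Rλ, y = Rφ. The meridian scale is h = 1 and the parallel scale is k = 1/cos φ = sec φ.
Areal scale = h·k = 1 × sec φ; at 45.3°, h = 1.000, k = 1.422, so h·k = 1.422.
True area = apparent / (areal scale) = 130000 / 1.422 ≈ 91400 km².

91400 km²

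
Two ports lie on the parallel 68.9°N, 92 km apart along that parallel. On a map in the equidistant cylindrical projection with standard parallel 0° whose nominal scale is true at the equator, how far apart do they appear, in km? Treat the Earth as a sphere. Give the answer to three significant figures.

In the plate carrée (x = Rλ, y = Rφ), meridians are true-scale (h = 1) and parallels are stretched by k = sec φ.
Along the parallel, k = sec 68.9° = 1/0.3600 = 2.778.
Map distance = 92 × 2.778 ≈ 256 km.

256 km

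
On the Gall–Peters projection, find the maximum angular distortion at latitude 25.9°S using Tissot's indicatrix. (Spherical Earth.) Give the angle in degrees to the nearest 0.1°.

Gall–Peters is a cylindrical equal-area projection with standard parallels at ±45°. A cylindrical equal-area projection with standard parallel φ₀ has meridian scale h = cos φ / cos φ₀ and parallel scale k = cos φ₀ / cos φ (so areas are preserved, h·k = 1).
At 25.9°: h = 1.272, k = 0.7861; principal scales a = 1.272, b = 0.7861.
sin(ω/2) = (a − b)/(a + b) = 0.4861/2.058 = 0.2362, so ω = 2 arcsin(0.2362) ≈ 27.3°.

27.3°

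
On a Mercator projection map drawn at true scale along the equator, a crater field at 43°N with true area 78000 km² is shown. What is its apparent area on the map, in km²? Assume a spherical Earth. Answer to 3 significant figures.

146000 km²

The Mercator projection is conformal; its linear scale factor is the same in every direction and equals sec φ = 1/cos φ.
Areal scale = k² = sec²φ = 1/cos²(43°) = 1/0.7314² = 1.870.
Apparent area = 78000 × 1.870 ≈ 146000 km².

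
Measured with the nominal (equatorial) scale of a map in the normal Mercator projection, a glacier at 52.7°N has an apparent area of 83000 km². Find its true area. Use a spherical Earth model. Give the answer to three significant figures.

For Mercator, h = k = sec φ (a conformal cylindrical projection has a single point scale, 1/cos φ).
Areal scale = k² = sec²φ = 1/cos²(52.7°) = 1/0.6060² = 2.723.
True area = apparent / (areal scale) = 83000 / 2.723 ≈ 30500 km².

30500 km²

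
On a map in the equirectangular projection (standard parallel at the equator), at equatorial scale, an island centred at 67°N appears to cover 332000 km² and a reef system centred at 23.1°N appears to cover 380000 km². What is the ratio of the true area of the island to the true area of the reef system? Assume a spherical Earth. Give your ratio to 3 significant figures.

Plate carrée has h = 1 and k = sec φ, giving areal scale sec φ; true area = (apparent area) · cos φ.
True area of island: 332000 × cos(67°) = 332000 × 0.3907 = 129700 km².
True area of reef system: 380000 × cos(23.1°) = 380000 × 0.9198 = 349500 km².
Ratio = 129700 / 349500 ≈ 0.371.

0.371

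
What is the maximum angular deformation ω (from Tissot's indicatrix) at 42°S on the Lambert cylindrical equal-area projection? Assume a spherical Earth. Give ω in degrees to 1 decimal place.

The Lambert cylindrical equal-area projection is the cylindrical equal-area projection with its standard parallel at the equator (φ₀ = 0). For cylindrical equal-area with standard parallel φ₀, h = cos φ / cos φ₀ and k = cos φ₀ / cos φ, so h·k = 1.
At 42°: h = 0.7431, k = 1.346; principal scales a = 1.346, b = 0.7431.
sin(ω/2) = (a − b)/(a + b) = 0.6025/2.089 = 0.2884, so ω = 2 arcsin(0.2884) ≈ 33.5°.

33.5°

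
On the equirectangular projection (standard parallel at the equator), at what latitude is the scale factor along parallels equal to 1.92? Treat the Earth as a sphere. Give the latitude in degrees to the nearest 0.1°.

58.6°

Plate carrée: h = 1, k = sec φ along parallels.
sec φ = 1.92  ⇒  cos φ = 0.5208  ⇒  φ ≈ 58.6°.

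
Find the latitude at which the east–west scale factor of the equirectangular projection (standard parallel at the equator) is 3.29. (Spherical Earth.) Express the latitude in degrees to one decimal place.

Plate carrée: h = 1, k = sec φ along parallels.
sec φ = 3.29  ⇒  cos φ = 0.3040  ⇒  φ ≈ 72.3°.

72.3°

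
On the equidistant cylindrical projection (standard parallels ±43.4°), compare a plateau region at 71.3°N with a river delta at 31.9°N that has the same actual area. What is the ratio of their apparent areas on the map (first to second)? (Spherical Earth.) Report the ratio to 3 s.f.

In the equirectangular projection with standard parallel φ₀ = 43.4° (x = Rλ cos φ₀, y = Rφ), meridians are true-scale (h = 1) and the parallel scale is k = cos φ₀ / cos φ.
Areal scale at 71.3°: h·k = 1.000 × 2.266 = 2.266.
Areal scale at 31.9°: h·k = 1.000 × 0.8558 = 0.8558.
Ratio = 2.266/0.8558 ≈ 2.65.

2.65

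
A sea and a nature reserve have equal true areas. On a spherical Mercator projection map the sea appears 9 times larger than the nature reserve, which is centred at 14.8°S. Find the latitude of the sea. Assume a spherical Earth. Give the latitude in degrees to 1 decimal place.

For equal true areas on Mercator, apparent areas scale as sec²φ, so the ratio is cos²φ₂ / cos²φ₁.
cos²φ₂ / cos²φ₁ = 9  ⇒  cos φ₁ = cos 14.8° / √9 = 0.9668/3.000 = 0.3223.
φ₁ = arccos(0.3223) ≈ 71.2°.

71.2°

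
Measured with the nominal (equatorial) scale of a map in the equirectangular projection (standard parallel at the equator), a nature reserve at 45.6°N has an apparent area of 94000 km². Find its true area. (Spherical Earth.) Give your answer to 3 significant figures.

65800 km²

Plate carrée maps x = Rλ, y = Rφ. The meridian scale is h = 1 and the parallel scale is k = 1/cos φ = sec φ.
Areal scale = h·k = 1 × sec φ; at 45.6°, h = 1.000, k = 1.429, so h·k = 1.429.
True area = apparent / (areal scale) = 94000 / 1.429 ≈ 65800 km².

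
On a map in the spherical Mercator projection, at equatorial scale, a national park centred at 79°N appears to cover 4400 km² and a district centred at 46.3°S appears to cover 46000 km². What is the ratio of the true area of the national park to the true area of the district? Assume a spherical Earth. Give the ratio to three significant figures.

0.00730

On Mercator the areal scale is sec²φ, so true area = apparent × cos²φ.
True area of national park: 4400 × cos²(79°) = 4400 × 0.03641 = 160.2 km².
True area of district: 46000 × cos²(46.3°) = 46000 × 0.4773 = 21960 km².
Ratio = 160.2 / 21960 ≈ 0.00730.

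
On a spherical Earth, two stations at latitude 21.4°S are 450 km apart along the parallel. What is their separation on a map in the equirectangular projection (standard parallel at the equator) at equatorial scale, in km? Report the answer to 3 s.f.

For the equirectangular projection with φ₀ = 0 (plate carrée), h = 1 along meridians and k = sec φ along parallels.
Along the parallel, k = sec 21.4° = 1/0.9311 = 1.074.
Map distance = 450 × 1.074 ≈ 483 km.

483 km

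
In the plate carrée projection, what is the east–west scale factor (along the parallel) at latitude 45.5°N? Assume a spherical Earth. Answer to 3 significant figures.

In the plate carrée (x = Rλ, y = Rφ), meridians are true-scale (h = 1) and parallels are stretched by k = sec φ.
k = 1/cos 45.5° = 1/0.7009 = 1.427.

1.43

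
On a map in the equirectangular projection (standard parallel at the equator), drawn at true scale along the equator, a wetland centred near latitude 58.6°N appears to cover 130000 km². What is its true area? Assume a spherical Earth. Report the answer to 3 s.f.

67700 km²

For the equirectangular projection with φ₀ = 0 (plate carrée), h = 1 along meridians and k = sec φ along parallels.
Areal scale = h·k = 1 × sec φ; at 58.6°, h = 1.000, k = 1.919, so h·k = 1.919.
True area = apparent / (areal scale) = 130000 / 1.919 ≈ 67700 km².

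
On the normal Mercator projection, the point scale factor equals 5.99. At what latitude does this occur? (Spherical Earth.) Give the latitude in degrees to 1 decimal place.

Mercator scale is k = sec φ = 1/cos φ.
1/cos φ = 5.99  ⇒  cos φ = 0.1669  ⇒  φ = arccos(0.1669) ≈ 80.4°.

80.4°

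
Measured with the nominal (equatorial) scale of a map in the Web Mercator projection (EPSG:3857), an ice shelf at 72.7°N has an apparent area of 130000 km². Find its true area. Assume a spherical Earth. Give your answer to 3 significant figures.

11500 km²

The Mercator projection is conformal; its linear scale factor is the same in every direction and equals sec φ = 1/cos φ.
Areal scale = k² = sec²φ = 1/cos²(72.7°) = 1/0.2974² = 11.31.
True area = apparent / (areal scale) = 130000 / 11.31 ≈ 11500 km².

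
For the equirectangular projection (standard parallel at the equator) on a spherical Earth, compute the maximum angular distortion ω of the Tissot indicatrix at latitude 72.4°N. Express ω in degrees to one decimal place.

64.8°

In the plate carrée (x = Rλ, y = Rφ), meridians are true-scale (h = 1) and parallels are stretched by k = sec φ.
At 72.4°: h = 1.000, k = 3.307; principal scales a = 3.307, b = 1.000.
sin(ω/2) = (a − b)/(a + b) = 2.307/4.307 = 0.5357, so ω = 2 arcsin(0.5357) ≈ 64.8°.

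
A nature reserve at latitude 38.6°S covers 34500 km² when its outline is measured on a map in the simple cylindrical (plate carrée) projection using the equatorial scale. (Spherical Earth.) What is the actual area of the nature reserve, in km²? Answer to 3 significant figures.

27000 km²

For the equirectangular projection with φ₀ = 0 (plate carrée), h = 1 along meridians and k = sec φ along parallels.
Areal scale = h·k = 1 × sec φ; at 38.6°, h = 1.000, k = 1.280, so h·k = 1.280.
True area = apparent / (areal scale) = 34500 / 1.280 ≈ 27000 km².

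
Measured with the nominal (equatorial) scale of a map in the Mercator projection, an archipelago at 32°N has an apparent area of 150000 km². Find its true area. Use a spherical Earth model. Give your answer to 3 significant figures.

108000 km²

The Mercator projection is conformal; its linear scale factor is the same in every direction and equals sec φ = 1/cos φ.
Areal scale = k² = sec²φ = 1/cos²(32°) = 1/0.8480² = 1.390.
True area = apparent / (areal scale) = 150000 / 1.390 ≈ 108000 km².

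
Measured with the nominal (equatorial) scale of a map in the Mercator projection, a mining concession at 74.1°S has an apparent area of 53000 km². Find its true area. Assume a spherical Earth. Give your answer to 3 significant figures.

Mercator is conformal, so the point scale is isotropic: h = k = sec φ = 1/cos φ.
Areal scale = k² = sec²φ = 1/cos²(74.1°) = 1/0.2740² = 13.32.
True area = apparent / (areal scale) = 53000 / 13.32 ≈ 3980 km².

3980 km²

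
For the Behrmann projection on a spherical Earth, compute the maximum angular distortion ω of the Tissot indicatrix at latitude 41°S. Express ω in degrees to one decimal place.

The Behrmann projection is cylindrical equal-area with φ₀ = 30°. Cylindrical equal-area (φ₀ = 30°): h = cos φ / cos 30° along meridians, k = cos 30° / cos φ along parallels; h·k = 1.
At 41°: h = 0.8715, k = 1.147; principal scales a = 1.147, b = 0.8715.
sin(ω/2) = (a − b)/(a + b) = 0.2760/2.019 = 0.1367, so ω = 2 arcsin(0.1367) ≈ 15.7°.

15.7°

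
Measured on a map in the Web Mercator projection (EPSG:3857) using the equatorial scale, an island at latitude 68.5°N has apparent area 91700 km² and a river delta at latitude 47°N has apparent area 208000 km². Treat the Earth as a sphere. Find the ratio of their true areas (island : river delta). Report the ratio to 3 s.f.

0.127

Since Mercator area scale is 1/cos²φ, the true area equals the apparent area multiplied by cos²φ.
True area of island: 91700 × cos²(68.5°) = 91700 × 0.1343 = 12320 km².
True area of river delta: 208000 × cos²(47°) = 208000 × 0.4651 = 96750 km².
Ratio = 12320 / 96750 ≈ 0.127.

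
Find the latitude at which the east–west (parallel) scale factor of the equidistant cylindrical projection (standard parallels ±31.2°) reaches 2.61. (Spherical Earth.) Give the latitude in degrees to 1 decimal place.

70.9°

With standard parallel φ₀ = 31.2°, the equirectangular projection gives x = Rλ cos φ₀, y = Rφ, so h = 1 and k = cos 31.2° / cos φ.
k = cos φ₀ / cos φ = 2.61  ⇒  cos φ = cos 31.2° / 2.61 = 0.3277.
φ = arccos(0.3277) ≈ 70.9°.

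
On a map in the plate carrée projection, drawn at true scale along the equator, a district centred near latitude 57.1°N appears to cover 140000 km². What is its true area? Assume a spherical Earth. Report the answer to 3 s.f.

76000 km²

For the equirectangular projection with φ₀ = 0 (plate carrée), h = 1 along meridians and k = sec φ along parallels.
Areal scale = h·k = 1 × sec φ; at 57.1°, h = 1.000, k = 1.841, so h·k = 1.841.
True area = apparent / (areal scale) = 140000 / 1.841 ≈ 76000 km².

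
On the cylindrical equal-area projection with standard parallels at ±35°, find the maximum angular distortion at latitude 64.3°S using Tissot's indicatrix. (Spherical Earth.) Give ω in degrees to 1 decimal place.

A cylindrical equal-area projection with standard parallel φ₀ has meridian scale h = cos φ / cos φ₀ and parallel scale k = cos φ₀ / cos φ (so areas are preserved, h·k = 1).
At 64.3°: h = 0.5294, k = 1.889; principal scales a = 1.889, b = 0.5294.
sin(ω/2) = (a − b)/(a + b) = 1.360/2.418 = 0.5622, so ω = 2 arcsin(0.5622) ≈ 68.4°.

68.4°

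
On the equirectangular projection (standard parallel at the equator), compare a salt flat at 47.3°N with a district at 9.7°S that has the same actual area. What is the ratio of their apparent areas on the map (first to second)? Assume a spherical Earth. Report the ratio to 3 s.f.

1.45

Plate carrée maps x = Rλ, y = Rφ. The meridian scale is h = 1 and the parallel scale is k = 1/cos φ = sec φ.
Areal scale at 47.3°: h·k = 1.000 × 1.475 = 1.475.
Areal scale at 9.7°: h·k = 1.000 × 1.015 = 1.015.
Ratio = 1.475/1.015 ≈ 1.45.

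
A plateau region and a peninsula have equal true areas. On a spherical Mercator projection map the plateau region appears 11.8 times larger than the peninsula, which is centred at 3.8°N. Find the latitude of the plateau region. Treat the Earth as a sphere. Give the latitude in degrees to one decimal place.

For equal true areas on Mercator, apparent areas scale as sec²φ, so the ratio is cos²φ₂ / cos²φ₁.
cos²φ₂ / cos²φ₁ = 11.8  ⇒  cos φ₁ = cos 3.8° / √11.8 = 0.9978/3.435 = 0.2905.
φ₁ = arccos(0.2905) ≈ 73.1°.

73.1°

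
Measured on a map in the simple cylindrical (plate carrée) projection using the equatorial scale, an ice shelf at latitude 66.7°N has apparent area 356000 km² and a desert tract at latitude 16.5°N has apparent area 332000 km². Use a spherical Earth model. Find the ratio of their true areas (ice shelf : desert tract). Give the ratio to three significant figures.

0.442

Plate carrée has h = 1 and k = sec φ, giving areal scale sec φ; true area = (apparent area) · cos φ.
True area of ice shelf: 356000 × cos(66.7°) = 356000 × 0.3955 = 140800 km².
True area of desert tract: 332000 × cos(16.5°) = 332000 × 0.9588 = 318300 km².
Ratio = 140800 / 318300 ≈ 0.442.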